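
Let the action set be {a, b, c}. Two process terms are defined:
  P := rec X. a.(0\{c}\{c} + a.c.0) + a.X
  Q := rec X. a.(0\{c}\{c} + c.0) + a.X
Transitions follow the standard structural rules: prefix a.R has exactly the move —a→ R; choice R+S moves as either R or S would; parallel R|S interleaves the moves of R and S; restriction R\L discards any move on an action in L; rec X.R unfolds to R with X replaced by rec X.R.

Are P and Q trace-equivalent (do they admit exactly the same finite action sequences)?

traces(P) ≠ traces(Q) — witness ⟨ac⟩

Reachable graph of P (4 states):
  u0 = rec X. a.(0\{c}\{c} + a.c.0) + a.X has moves —a→ u0, —a→ u1
  u1 = 0\{c}\{c} + a.c.0 has moves —a→ u2
  u2 = c.0 has moves —c→ u3
  u3 = 0 has moves ∅
Reachable graph of Q (3 states):
  v0 = rec X. a.(0\{c}\{c} + c.0) + a.X has moves —a→ v0, —a→ v1
  v1 = 0\{c}\{c} + c.0 has moves —c→ v2
  v2 = 0 has moves ∅
Trace ⟨ac⟩ through Q, begin at {v0}:
  [1] a ⇒ {v0, v1}
  [2] c ⇒ {v2}
  ✓ Q
Trace ⟨ac⟩ through P, begin at {u0}:
  [1] a ⇒ {u0, u1}
  [2] c ⇒ no successor for P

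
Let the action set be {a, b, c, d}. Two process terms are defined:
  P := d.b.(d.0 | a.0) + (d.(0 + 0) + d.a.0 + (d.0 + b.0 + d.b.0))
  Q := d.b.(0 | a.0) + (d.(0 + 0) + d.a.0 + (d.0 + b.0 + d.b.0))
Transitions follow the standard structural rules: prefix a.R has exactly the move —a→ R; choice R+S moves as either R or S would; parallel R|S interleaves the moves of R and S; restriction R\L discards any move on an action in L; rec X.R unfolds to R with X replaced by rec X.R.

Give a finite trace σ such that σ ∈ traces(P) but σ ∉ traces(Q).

P's transition system — 10 states:
  u0 = d.b.(d.0 | a.0) + (d.(0 + 0) + d.a.0 + (d.0 + b.0 + d.b.0)) has moves ··b··> u1, ··d··> u1, ··d··> u2, ··d··> u3, ··d··> u4, ··d··> u5
  u1 = 0 has moves ∅
  u2 = 0 + 0 has moves ∅
  u3 = a.0 has moves ··a··> u1
  u4 = b.(d.0 | a.0) has moves ··b··> u6
  u5 = b.0 has moves ··b··> u1
  u6 = d.0 | a.0 has moves ··a··> u7, ··d··> u8
  u7 = d.0 | 0 has moves ··d··> u9
  u8 = 0 | a.0 has moves ··a··> u9
  u9 = 0 | 0 has moves ∅
Q's transition system — 8 states:
  v0 = d.b.(0 | a.0) + (d.(0 + 0) + d.a.0 + (d.0 + b.0 + d.b.0)) has moves ··b··> v1, ··d··> v1, ··d··> v2, ··d··> v3, ··d··> v4, ··d··> v5
  v1 = 0 has moves ∅
  v2 = 0 + 0 has moves ∅
  v3 = a.0 has moves ··a··> v1
  v4 = b.(0 | a.0) has moves ··b··> v6
  v5 = b.0 has moves ··b··> v1
  v6 = 0 | a.0 has moves ··a··> v7
  v7 = 0 | 0 has moves ∅
Trace ⟨dbd⟩ through P, begin at {u0}:
  [1] d ⇒ {u1, u2, u3, u4, u5}
  [2] b ⇒ {u1, u6}
  [3] d ⇒ {u8}
  — P admits the full trace.
Trace ⟨dbd⟩ through Q, begin at {v0}:
  [1] d ⇒ {v1, v2, v3, v4, v5}
  [2] b ⇒ {v1, v6}
  [3] d ⇒ ∅  — Q cannot continue

dbd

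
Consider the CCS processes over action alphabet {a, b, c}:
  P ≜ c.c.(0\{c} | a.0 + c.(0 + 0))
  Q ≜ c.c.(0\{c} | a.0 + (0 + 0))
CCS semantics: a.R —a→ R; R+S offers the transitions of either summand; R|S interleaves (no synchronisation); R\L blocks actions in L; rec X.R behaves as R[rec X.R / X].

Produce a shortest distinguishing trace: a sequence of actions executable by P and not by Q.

P's transition system — 5 states:
  s0 = c.c.(0\{c} | a.0 + c.(0 + 0)) ⊢ =c=> s1
  s1 = c.(0\{c} | a.0 + c.(0 + 0)) ⊢ =c=> s2
  s2 = 0\{c} | a.0 + c.(0 + 0) ⊢ =a=> s3, =c=> s4
  s3 = 0\{c} | 0 ⊢ (no moves)
  s4 = 0 + 0 ⊢ (no moves)
Q's transition system — 4 states:
  t0 = c.c.(0\{c} | a.0 + (0 + 0)) ⊢ =c=> t1
  t1 = c.(0\{c} | a.0 + (0 + 0)) ⊢ =c=> t2
  t2 = 0\{c} | a.0 + (0 + 0) ⊢ =a=> t3
  t3 = 0\{c} | 0 ⊢ (no moves)
Trace ⟨ccc⟩ through P, begin at {s0}:
  step 1 (c): {s1}
  step 2 (c): {s2}
  step 3 (c): {s4}
  P completes σ.
Trace ⟨ccc⟩ through Q, begin at {t0}:
  step 1 (c): {t1}
  step 2 (c): {t2}
  step 3 (c): no successor for Q

ccc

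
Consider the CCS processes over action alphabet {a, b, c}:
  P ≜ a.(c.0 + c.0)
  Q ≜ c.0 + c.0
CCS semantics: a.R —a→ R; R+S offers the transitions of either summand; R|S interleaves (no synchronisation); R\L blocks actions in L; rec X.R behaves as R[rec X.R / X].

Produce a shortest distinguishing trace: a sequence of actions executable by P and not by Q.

LTS(P): 3 reachable states
  m0 = a.(c.0 + c.0) ⊢ =a=> m1
  m1 = c.0 + c.0 ⊢ =c=> m2
  m2 = 0 ⊢ deadlocked
LTS(Q): 2 reachable states
  n0 = c.0 + c.0 ⊢ =c=> n1
  n1 = 0 ⊢ deadlocked
Executing a from P (initial set {m0}):
  step 1 (a): {m1}
  ✓ P
Executing a from Q (initial set {n0}):
  step 1 (a): ∅ (Q stuck)

a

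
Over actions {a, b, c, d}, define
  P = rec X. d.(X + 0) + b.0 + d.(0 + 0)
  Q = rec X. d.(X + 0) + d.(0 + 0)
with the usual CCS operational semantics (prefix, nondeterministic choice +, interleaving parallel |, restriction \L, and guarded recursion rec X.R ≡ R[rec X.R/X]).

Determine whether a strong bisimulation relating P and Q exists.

P's transition system — 4 states:
  m0 = rec X. d.(X + 0) + b.0 + d.(0 + 0) | =b=> m1, =d=> m2, =d=> m3
  m1 = 0 | (no moves)
  m2 = (rec X. d.(X + 0) + b.0 + d.(0 + 0)) + 0 | =b=> m1, =d=> m2, =d=> m3
  m3 = 0 + 0 | (no moves)
Q's transition system — 3 states:
  n0 = rec X. d.(X + 0) + d.(0 + 0) | =d=> n1, =d=> n2
  n1 = (rec X. d.(X + 0) + d.(0 + 0)) + 0 | =d=> n1, =d=> n2
  n2 = 0 + 0 | (no moves)
Bisimilarity quotient blocks:
  B0 = {m0, m2}
  B1 = {m1, m3, n2}
  B2 = {n0, n1}
m0 ∈ B0, n0 ∈ B2 → different blocks

not bisimilar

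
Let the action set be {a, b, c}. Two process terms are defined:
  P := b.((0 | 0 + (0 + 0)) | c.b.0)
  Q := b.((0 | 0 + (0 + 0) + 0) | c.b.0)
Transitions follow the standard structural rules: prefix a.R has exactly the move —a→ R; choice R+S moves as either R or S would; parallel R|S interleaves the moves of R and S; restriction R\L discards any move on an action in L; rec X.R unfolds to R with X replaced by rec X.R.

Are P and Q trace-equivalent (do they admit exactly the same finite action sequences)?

trace-equivalent

Reachable graph of P (4 states):
  m0 = b.((0 | 0 + (0 + 0)) | c.b.0) has moves --b--▸ m1
  m1 = (0 | 0 + (0 + 0)) | c.b.0 has moves --c--▸ m2
  m2 = (0 | 0 + (0 + 0)) | b.0 has moves --b--▸ m3
  m3 = (0 | 0 + (0 + 0)) | 0 has moves stopped
Reachable graph of Q (4 states):
  n0 = b.((0 | 0 + (0 + 0) + 0) | c.b.0) has moves --b--▸ n1
  n1 = (0 | 0 + (0 + 0) + 0) | c.b.0 has moves --c--▸ n2
  n2 = (0 | 0 + (0 + 0) + 0) | b.0 has moves --b--▸ n3
  n3 = (0 | 0 + (0 + 0) + 0) | 0 has moves stopped
Partition-refinement fixed point:
  B0 = {m0, n0}
  B1 = {m1, n1}
  B2 = {m2, n2}
  B3 = {m3, n3}
m0 ∈ B0, n0 ∈ B0 → same block
Bisimilar ⇒ trace-equivalent.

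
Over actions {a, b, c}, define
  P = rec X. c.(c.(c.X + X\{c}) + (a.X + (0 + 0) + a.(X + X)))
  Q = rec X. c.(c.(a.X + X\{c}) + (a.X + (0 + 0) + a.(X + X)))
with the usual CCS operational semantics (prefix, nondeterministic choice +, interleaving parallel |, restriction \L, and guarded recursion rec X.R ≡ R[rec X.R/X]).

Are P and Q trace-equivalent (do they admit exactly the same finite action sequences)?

traces(P) ≠ traces(Q) — witness ⟨ccc⟩

LTS(P): 4 reachable states
  u0 = rec X. c.(c.(c.X + X\{c}) + (a.X + (0 + 0) + a.(X + X))) :: —c→ u1
  u1 = c.(c.(rec X. c.(c.(c.X + X\{c}) + (a.X + (0 + 0) + a.(X + X)))) + (rec X. c.(c.(c.X + X\{c}) + (a.X + (0 + 0) + a.(X + X))))\{c}) + (a.(rec X. c.(c.(c.X + X\{c}) + (a.X + (0 + 0) + a.(X + X)))) + (0 + 0) + a.((rec X. c.(c.(c.X + X\{c}) + (a.X + (0 + 0) + a.(X + X)))) + (rec X. c.(c.(c.X + X\{c}) + (a.X + (0 + 0) + a.(X + X)))))) :: —a→ u0, —a→ u2, —c→ u3
  u2 = (rec X. c.(c.(c.X + X\{c}) + (a.X + (0 + 0) + a.(X + X)))) + (rec X. c.(c.(c.X + X\{c}) + (a.X + (0 + 0) + a.(X + X)))) :: —c→ u1
  u3 = c.(rec X. c.(c.(c.X + X\{c}) + (a.X + (0 + 0) + a.(X + X)))) + (rec X. c.(c.(c.X + X\{c}) + (a.X + (0 + 0) + a.(X + X))))\{c} :: —c→ u0
LTS(Q): 4 reachable states
  v0 = rec X. c.(c.(a.X + X\{c}) + (a.X + (0 + 0) + a.(X + X))) :: —c→ v1
  v1 = c.(a.(rec X. c.(c.(a.X + X\{c}) + (a.X + (0 + 0) + a.(X + X)))) + (rec X. c.(c.(a.X + X\{c}) + (a.X + (0 + 0) + a.(X + X))))\{c}) + (a.(rec X. c.(c.(a.X + X\{c}) + (a.X + (0 + 0) + a.(X + X)))) + (0 + 0) + a.((rec X. c.(c.(a.X + X\{c}) + (a.X + (0 + 0) + a.(X + X)))) + (rec X. c.(c.(a.X + X\{c}) + (a.X + (0 + 0) + a.(X + X)))))) :: —a→ v0, —a→ v2, —c→ v3
  v2 = (rec X. c.(c.(a.X + X\{c}) + (a.X + (0 + 0) + a.(X + X)))) + (rec X. c.(c.(a.X + X\{c}) + (a.X + (0 + 0) + a.(X + X)))) :: —c→ v1
  v3 = a.(rec X. c.(c.(a.X + X\{c}) + (a.X + (0 + 0) + a.(X + X)))) + (rec X. c.(c.(a.X + X\{c}) + (a.X + (0 + 0) + a.(X + X))))\{c} :: —a→ v0
Trace ⟨ccc⟩ through P, begin at {u0}:
  after c @ step 1: {u1}
  after c @ step 2: {u3}
  after c @ step 3: {u0}
  ✓ P
Trace ⟨ccc⟩ through Q, begin at {v0}:
  after c @ step 1: {v1}
  after c @ step 2: {v3}
  after c @ step 3: no successor for Q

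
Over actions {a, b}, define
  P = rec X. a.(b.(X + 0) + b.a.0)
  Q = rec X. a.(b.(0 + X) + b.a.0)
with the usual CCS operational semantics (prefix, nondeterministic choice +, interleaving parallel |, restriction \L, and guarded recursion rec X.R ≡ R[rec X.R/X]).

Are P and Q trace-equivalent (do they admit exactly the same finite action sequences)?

P's transition system — 5 states:
  p0 = rec X. a.(b.(X + 0) + b.a.0) has moves ··a··> p1
  p1 = b.((rec X. a.(b.(X + 0) + b.a.0)) + 0) + b.a.0 has moves ··b··> p2, ··b··> p3
  p2 = (rec X. a.(b.(X + 0) + b.a.0)) + 0 has moves ··a··> p1
  p3 = a.0 has moves ··a··> p4
  p4 = 0 has moves ·
Q's transition system — 5 states:
  q0 = rec X. a.(b.(0 + X) + b.a.0) has moves ··a··> q1
  q1 = b.(0 + (rec X. a.(b.(0 + X) + b.a.0))) + b.a.0 has moves ··b··> q2, ··b··> q3
  q2 = 0 + (rec X. a.(b.(0 + X) + b.a.0)) has moves ··a··> q1
  q3 = a.0 has moves ··a··> q4
  q4 = 0 has moves ·
Partition-refinement fixed point:
  B0 = {p0, p2, q0, q2}
  B1 = {p1, q1}
  B2 = {p3, q3}
  B3 = {p4, q4}
p0 ∈ B0, q0 ∈ B0 → same block
Bisimilar ⇒ trace-equivalent.

traces(P) = traces(Q)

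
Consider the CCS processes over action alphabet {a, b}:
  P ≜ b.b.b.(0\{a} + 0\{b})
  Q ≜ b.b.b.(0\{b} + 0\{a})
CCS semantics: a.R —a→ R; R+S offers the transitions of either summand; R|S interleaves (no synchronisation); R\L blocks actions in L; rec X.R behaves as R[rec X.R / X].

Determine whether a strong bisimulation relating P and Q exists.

bisimilar

LTS(P): 4 reachable states
  m0 = b.b.b.(0\{a} + 0\{b}) has moves =b=> m1
  m1 = b.b.(0\{a} + 0\{b}) has moves =b=> m2
  m2 = b.(0\{a} + 0\{b}) has moves =b=> m3
  m3 = 0\{a} + 0\{b} has moves deadlocked
LTS(Q): 4 reachable states
  n0 = b.b.b.(0\{b} + 0\{a}) has moves =b=> n1
  n1 = b.b.(0\{b} + 0\{a}) has moves =b=> n2
  n2 = b.(0\{b} + 0\{a}) has moves =b=> n3
  n3 = 0\{b} + 0\{a} has moves deadlocked
Partition-refinement fixed point:
  B0 = {m0, n0}
  B1 = {m1, n1}
  B2 = {m2, n2}
  B3 = {m3, n3}
m0 ∈ B0, n0 ∈ B0 → same block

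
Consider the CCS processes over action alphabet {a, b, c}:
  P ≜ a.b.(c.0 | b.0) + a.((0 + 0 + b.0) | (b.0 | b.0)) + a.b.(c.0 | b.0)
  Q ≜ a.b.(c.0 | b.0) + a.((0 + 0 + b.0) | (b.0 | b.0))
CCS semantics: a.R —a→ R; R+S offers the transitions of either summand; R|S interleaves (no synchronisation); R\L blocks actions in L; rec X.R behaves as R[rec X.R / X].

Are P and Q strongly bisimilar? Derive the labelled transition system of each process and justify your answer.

bisimilar

Reachable graph of P (14 states):
  m0 = a.b.(c.0 | b.0) + a.((0 + 0 + b.0) | (b.0 | b.0)) + a.b.(c.0 | b.0) → --a--▸ m1, --a--▸ m2
  m1 = (0 + 0 + b.0) | (b.0 | b.0) → --b--▸ m3, --b--▸ m4, --b--▸ m5
  m2 = b.(c.0 | b.0) → --b--▸ m6
  m3 = (0 + 0 + b.0) | (0 | b.0) → --b--▸ m7, --b--▸ m8
  m4 = (0 + 0 + b.0) | (b.0 | 0) → --b--▸ m7, --b--▸ m9
  m5 = 0 | (b.0 | b.0) → --b--▸ m8, --b--▸ m9
  m6 = c.0 | b.0 → --b--▸ m10, --c--▸ m11
  m7 = (0 + 0 + b.0) | (0 | 0) → --b--▸ m12
  m8 = 0 | (0 | b.0) → --b--▸ m12
  m9 = 0 | (b.0 | 0) → --b--▸ m12
  m10 = c.0 | 0 → --c--▸ m13
  m11 = 0 | b.0 → --b--▸ m13
  m12 = 0 | (0 | 0) → ·
  m13 = 0 | 0 → ·
Reachable graph of Q (14 states):
  n0 = a.b.(c.0 | b.0) + a.((0 + 0 + b.0) | (b.0 | b.0)) → --a--▸ n1, --a--▸ n2
  n1 = (0 + 0 + b.0) | (b.0 | b.0) → --b--▸ n3, --b--▸ n4, --b--▸ n5
  n2 = b.(c.0 | b.0) → --b--▸ n6
  n3 = (0 + 0 + b.0) | (0 | b.0) → --b--▸ n7, --b--▸ n8
  n4 = (0 + 0 + b.0) | (b.0 | 0) → --b--▸ n7, --b--▸ n9
  n5 = 0 | (b.0 | b.0) → --b--▸ n8, --b--▸ n9
  n6 = c.0 | b.0 → --b--▸ n10, --c--▸ n11
  n7 = (0 + 0 + b.0) | (0 | 0) → --b--▸ n12
  n8 = 0 | (0 | b.0) → --b--▸ n12
  n9 = 0 | (b.0 | 0) → --b--▸ n12
  n10 = c.0 | 0 → --c--▸ n13
  n11 = 0 | b.0 → --b--▸ n13
  n12 = 0 | (0 | 0) → ·
  n13 = 0 | 0 → ·
Partition-refinement fixed point:
  B0 = {m0, n0}
  B1 = {m2, n2}
  B2 = {m6, n6}
  B3 = {m11, m7, m8, m9, n11, n7, n8, n9}
  B4 = {m12, m13, n12, n13}
  B5 = {m10, n10}
  B6 = {m1, n1}
  B7 = {m3, m4, m5, n3, n4, n5}
m0 ∈ B0, n0 ∈ B0 → same block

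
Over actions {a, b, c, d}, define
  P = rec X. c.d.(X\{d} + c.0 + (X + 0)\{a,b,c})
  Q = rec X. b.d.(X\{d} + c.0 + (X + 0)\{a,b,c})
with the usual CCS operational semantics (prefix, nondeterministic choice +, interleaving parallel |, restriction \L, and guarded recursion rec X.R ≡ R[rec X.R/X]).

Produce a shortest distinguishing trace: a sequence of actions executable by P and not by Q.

P's transition system — 5 states:
  m0 = rec X. c.d.(X\{d} + c.0 + (X + 0)\{a,b,c}) ⊢ --c--▸ m1
  m1 = d.((rec X. c.d.(X\{d} + c.0 + (X + 0)\{a,b,c}))\{d} + c.0 + ((rec X. c.d.(X\{d} + c.0 + (X + 0)\{a,b,c})) + 0)\{a,b,c}) ⊢ --d--▸ m2
  m2 = (rec X. c.d.(X\{d} + c.0 + (X + 0)\{a,b,c}))\{d} + c.0 + ((rec X. c.d.(X\{d} + c.0 + (X + 0)\{a,b,c})) + 0)\{a,b,c} ⊢ --c--▸ m3, --c--▸ m4
  m3 = (d.((rec X. c.d.(X\{d} + c.0 + (X + 0)\{a,b,c}))\{d} + c.0 + ((rec X. c.d.(X\{d} + c.0 + (X + 0)\{a,b,c})) + 0)\{a,b,c}))\{d} ⊢ (no moves)
  m4 = 0 ⊢ (no moves)
Q's transition system — 5 states:
  n0 = rec X. b.d.(X\{d} + c.0 + (X + 0)\{a,b,c}) ⊢ --b--▸ n1
  n1 = d.((rec X. b.d.(X\{d} + c.0 + (X + 0)\{a,b,c}))\{d} + c.0 + ((rec X. b.d.(X\{d} + c.0 + (X + 0)\{a,b,c})) + 0)\{a,b,c}) ⊢ --d--▸ n2
  n2 = (rec X. b.d.(X\{d} + c.0 + (X + 0)\{a,b,c}))\{d} + c.0 + ((rec X. b.d.(X\{d} + c.0 + (X + 0)\{a,b,c})) + 0)\{a,b,c} ⊢ --b--▸ n3, --c--▸ n4
  n3 = (d.((rec X. b.d.(X\{d} + c.0 + (X + 0)\{a,b,c}))\{d} + c.0 + ((rec X. b.d.(X\{d} + c.0 + (X + 0)\{a,b,c})) + 0)\{a,b,c}))\{d} ⊢ (no moves)
  n4 = 0 ⊢ (no moves)
Run σ = ⟨c⟩ on P: start {m0}
  step 1 (c): {m1}
  ✓ P
Run σ = ⟨c⟩ on Q: start {n0}
  step 1 (c): ∅ (Q stuck)

c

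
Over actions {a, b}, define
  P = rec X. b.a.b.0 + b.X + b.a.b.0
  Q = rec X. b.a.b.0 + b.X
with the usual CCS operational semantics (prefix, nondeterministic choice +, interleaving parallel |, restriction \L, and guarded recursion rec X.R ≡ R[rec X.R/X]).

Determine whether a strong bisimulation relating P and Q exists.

P ~ Q

Reachable graph of P (4 states):
  u0 = rec X. b.a.b.0 + b.X + b.a.b.0 | =b=> u0, =b=> u1
  u1 = a.b.0 | =a=> u2
  u2 = b.0 | =b=> u3
  u3 = 0 | stopped
Reachable graph of Q (4 states):
  v0 = rec X. b.a.b.0 + b.X | =b=> v0, =b=> v1
  v1 = a.b.0 | =a=> v2
  v2 = b.0 | =b=> v3
  v3 = 0 | stopped
Coarsest stable partition (strong bisimilarity classes):
  B0 = {u0, v0}
  B1 = {u1, v1}
  B2 = {u2, v2}
  B3 = {u3, v3}
u0 ∈ B0, v0 ∈ B0 → same block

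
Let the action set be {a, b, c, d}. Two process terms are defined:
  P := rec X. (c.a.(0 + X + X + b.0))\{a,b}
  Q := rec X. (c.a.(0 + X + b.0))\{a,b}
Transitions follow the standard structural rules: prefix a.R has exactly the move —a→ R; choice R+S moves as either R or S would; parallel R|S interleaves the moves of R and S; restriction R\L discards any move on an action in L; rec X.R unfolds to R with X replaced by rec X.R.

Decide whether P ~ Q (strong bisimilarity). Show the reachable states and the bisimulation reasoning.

P ~ Q

Reachable graph of P (2 states):
  m0 = rec X. (c.a.(0 + X + X + b.0))\{a,b} | --c--▸ m1
  m1 = (a.(0 + (rec X. (c.a.(0 + X + X + b.0))\{a,b}) + (rec X. (c.a.(0 + X + X + b.0))\{a,b}) + b.0))\{a,b} | (no moves)
Reachable graph of Q (2 states):
  n0 = rec X. (c.a.(0 + X + b.0))\{a,b} | --c--▸ n1
  n1 = (a.(0 + (rec X. (c.a.(0 + X + b.0))\{a,b}) + b.0))\{a,b} | (no moves)
Coarsest stable partition (strong bisimilarity classes):
  B0 = {m0, n0}
  B1 = {m1, n1}
m0 ∈ B0, n0 ∈ B0 → same block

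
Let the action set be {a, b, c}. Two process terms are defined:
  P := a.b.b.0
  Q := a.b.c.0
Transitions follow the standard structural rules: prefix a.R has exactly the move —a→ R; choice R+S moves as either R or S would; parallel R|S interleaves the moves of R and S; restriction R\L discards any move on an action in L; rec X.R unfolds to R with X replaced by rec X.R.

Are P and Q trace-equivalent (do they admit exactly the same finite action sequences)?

NO — witness ⟨abb⟩

Reachable graph of P (4 states):
  s0 = a.b.b.0 | -a-> s1
  s1 = b.b.0 | -b-> s2
  s2 = b.0 | -b-> s3
  s3 = 0 | ·
Reachable graph of Q (4 states):
  t0 = a.b.c.0 | -a-> t1
  t1 = b.c.0 | -b-> t2
  t2 = c.0 | -c-> t3
  t3 = 0 | ·
Run σ = ⟨abb⟩ on P: start {s0}
  after a @ step 1: {s1}
  after b @ step 2: {s2}
  after b @ step 3: {s3}
  — P admits the full trace.
Run σ = ⟨abb⟩ on Q: start {t0}
  after a @ step 1: {t1}
  after b @ step 2: {t2}
  after b @ step 3: ∅  — Q cannot continue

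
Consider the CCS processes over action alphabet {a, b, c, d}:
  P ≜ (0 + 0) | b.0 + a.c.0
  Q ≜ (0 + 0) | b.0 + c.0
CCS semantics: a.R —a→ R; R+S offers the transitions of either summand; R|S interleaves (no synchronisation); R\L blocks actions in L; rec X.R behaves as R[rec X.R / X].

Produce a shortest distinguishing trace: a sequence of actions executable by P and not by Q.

LTS(P): 4 reachable states
  m0 = (0 + 0) | b.0 + a.c.0 | ··a··> m1, ··b··> m2
  m1 = c.0 | ··c··> m3
  m2 = (0 + 0) | 0 | ∅
  m3 = 0 | ∅
LTS(Q): 3 reachable states
  n0 = (0 + 0) | b.0 + c.0 | ··b··> n1, ··c··> n2
  n1 = (0 + 0) | 0 | ∅
  n2 = 0 | ∅
Run σ = ⟨a⟩ on P: start {m0}
  step 1 (a): {m1}
  — P admits the full trace.
Run σ = ⟨a⟩ on Q: start {n0}
  step 1 (a): no successor for Q

a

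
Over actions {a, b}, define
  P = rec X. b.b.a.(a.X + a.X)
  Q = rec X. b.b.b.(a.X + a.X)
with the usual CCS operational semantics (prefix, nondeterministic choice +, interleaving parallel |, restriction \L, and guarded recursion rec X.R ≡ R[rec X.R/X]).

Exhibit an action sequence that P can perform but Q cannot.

bba

P's transition system — 4 states:
  m0 = rec X. b.b.a.(a.X + a.X) ⊢ --b--▸ m1
  m1 = b.a.(a.(rec X. b.b.a.(a.X + a.X)) + a.(rec X. b.b.a.(a.X + a.X))) ⊢ --b--▸ m2
  m2 = a.(a.(rec X. b.b.a.(a.X + a.X)) + a.(rec X. b.b.a.(a.X + a.X))) ⊢ --a--▸ m3
  m3 = a.(rec X. b.b.a.(a.X + a.X)) + a.(rec X. b.b.a.(a.X + a.X)) ⊢ --a--▸ m0
Q's transition system — 4 states:
  n0 = rec X. b.b.b.(a.X + a.X) ⊢ --b--▸ n1
  n1 = b.b.(a.(rec X. b.b.b.(a.X + a.X)) + a.(rec X. b.b.b.(a.X + a.X))) ⊢ --b--▸ n2
  n2 = b.(a.(rec X. b.b.b.(a.X + a.X)) + a.(rec X. b.b.b.(a.X + a.X))) ⊢ --b--▸ n3
  n3 = a.(rec X. b.b.b.(a.X + a.X)) + a.(rec X. b.b.b.(a.X + a.X)) ⊢ --a--▸ n0
Run σ = ⟨bba⟩ on P: start {m0}
  step 1 (b): {m1}
  step 2 (b): {m2}
  step 3 (a): {m3}
  P completes σ.
Run σ = ⟨bba⟩ on Q: start {n0}
  step 1 (b): {n1}
  step 2 (b): {n2}
  step 3 (a): ∅ (Q stuck)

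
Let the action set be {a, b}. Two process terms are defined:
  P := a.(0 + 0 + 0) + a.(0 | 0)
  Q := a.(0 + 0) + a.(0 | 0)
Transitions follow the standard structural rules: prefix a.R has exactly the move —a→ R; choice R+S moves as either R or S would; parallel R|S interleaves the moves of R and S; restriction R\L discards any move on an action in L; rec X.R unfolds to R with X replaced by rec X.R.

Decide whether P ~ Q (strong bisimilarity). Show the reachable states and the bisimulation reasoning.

P ~ Q

Reachable graph of P (3 states):
  u0 = a.(0 + 0 + 0) + a.(0 | 0) → --a--▸ u1, --a--▸ u2
  u1 = 0 + 0 + 0 → ·
  u2 = 0 | 0 → ·
Reachable graph of Q (3 states):
  v0 = a.(0 + 0) + a.(0 | 0) → --a--▸ v1, --a--▸ v2
  v1 = 0 + 0 → ·
  v2 = 0 | 0 → ·
Partition-refinement fixed point:
  B0 = {u0, v0}
  B1 = {u1, u2, v1, v2}
u0 ∈ B0, v0 ∈ B0 → same block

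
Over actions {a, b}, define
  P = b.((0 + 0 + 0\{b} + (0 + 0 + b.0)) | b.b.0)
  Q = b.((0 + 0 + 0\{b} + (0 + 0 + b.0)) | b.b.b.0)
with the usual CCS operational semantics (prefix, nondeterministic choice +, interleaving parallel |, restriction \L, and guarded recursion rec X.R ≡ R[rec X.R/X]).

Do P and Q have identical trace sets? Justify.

Reachable graph of P (7 states):
  p0 = b.((0 + 0 + 0\{b} + (0 + 0 + b.0)) | b.b.0) | =b=> p1
  p1 = (0 + 0 + 0\{b} + (0 + 0 + b.0)) | b.b.0 | =b=> p2, =b=> p3
  p2 = (0 + 0 + 0\{b} + (0 + 0 + b.0)) | b.0 | =b=> p4, =b=> p5
  p3 = 0 | b.b.0 | =b=> p5
  p4 = (0 + 0 + 0\{b} + (0 + 0 + b.0)) | 0 | =b=> p6
  p5 = 0 | b.0 | =b=> p6
  p6 = 0 | 0 | stopped
Reachable graph of Q (9 states):
  q0 = b.((0 + 0 + 0\{b} + (0 + 0 + b.0)) | b.b.b.0) | =b=> q1
  q1 = (0 + 0 + 0\{b} + (0 + 0 + b.0)) | b.b.b.0 | =b=> q2, =b=> q3
  q2 = (0 + 0 + 0\{b} + (0 + 0 + b.0)) | b.b.0 | =b=> q4, =b=> q5
  q3 = 0 | b.b.b.0 | =b=> q5
  q4 = (0 + 0 + 0\{b} + (0 + 0 + b.0)) | b.0 | =b=> q6, =b=> q7
  q5 = 0 | b.b.0 | =b=> q7
  q6 = (0 + 0 + 0\{b} + (0 + 0 + b.0)) | 0 | =b=> q8
  q7 = 0 | b.0 | =b=> q8
  q8 = 0 | 0 | stopped
Executing bbbbb from Q (initial set {q0}):
  step 1 (b): {q1}
  step 2 (b): {q2, q3}
  step 3 (b): {q4, q5}
  step 4 (b): {q6, q7}
  step 5 (b): {q8}
  — Q admits the full trace.
Executing bbbbb from P (initial set {p0}):
  step 1 (b): {p1}
  step 2 (b): {p2, p3}
  step 3 (b): {p4, p5}
  step 4 (b): {p6}
  step 5 (b): ∅  — P cannot continue

traces(P) ≠ traces(Q) — witness ⟨bbbbb⟩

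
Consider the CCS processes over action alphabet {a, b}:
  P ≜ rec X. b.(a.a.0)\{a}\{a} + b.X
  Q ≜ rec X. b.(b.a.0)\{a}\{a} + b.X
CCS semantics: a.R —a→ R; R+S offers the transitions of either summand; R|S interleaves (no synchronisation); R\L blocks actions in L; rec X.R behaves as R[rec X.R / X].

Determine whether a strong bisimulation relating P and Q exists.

LTS(P): 2 reachable states
  u0 = rec X. b.(a.a.0)\{a}\{a} + b.X :: —b→ u0, —b→ u1
  u1 = (a.a.0)\{a}\{a} :: deadlocked
LTS(Q): 3 reachable states
  v0 = rec X. b.(b.a.0)\{a}\{a} + b.X :: —b→ v0, —b→ v1
  v1 = (b.a.0)\{a}\{a} :: —b→ v2
  v2 = (a.0)\{a}\{a} :: deadlocked
Bisimilarity quotient blocks:
  B0 = {u0}
  B1 = {u1, v2}
  B2 = {v0}
  B3 = {v1}
u0 ∈ B0, v0 ∈ B2 → different blocks

P ≁ Q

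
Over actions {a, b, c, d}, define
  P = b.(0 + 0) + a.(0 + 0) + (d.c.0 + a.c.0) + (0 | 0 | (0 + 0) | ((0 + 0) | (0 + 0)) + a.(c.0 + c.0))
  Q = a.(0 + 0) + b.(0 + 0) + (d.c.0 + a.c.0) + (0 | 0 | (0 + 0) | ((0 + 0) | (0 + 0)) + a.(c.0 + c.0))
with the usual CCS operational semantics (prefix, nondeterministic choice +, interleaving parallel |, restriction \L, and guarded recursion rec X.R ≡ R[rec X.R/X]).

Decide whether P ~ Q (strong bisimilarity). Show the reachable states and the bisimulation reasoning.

Reachable graph of P (5 states):
  p0 = b.(0 + 0) + a.(0 + 0) + (d.c.0 + a.c.0) + (0 | 0 | (0 + 0) | ((0 + 0) | (0 + 0)) + a.(c.0 + c.0)) | —a→ p1, —a→ p2, —a→ p3, —b→ p1, —d→ p2
  p1 = 0 + 0 | ·
  p2 = c.0 | —c→ p4
  p3 = c.0 + c.0 | —c→ p4
  p4 = 0 | ·
Reachable graph of Q (5 states):
  q0 = a.(0 + 0) + b.(0 + 0) + (d.c.0 + a.c.0) + (0 | 0 | (0 + 0) | ((0 + 0) | (0 + 0)) + a.(c.0 + c.0)) | —a→ q1, —a→ q2, —a→ q3, —b→ q1, —d→ q2
  q1 = 0 + 0 | ·
  q2 = c.0 | —c→ q4
  q3 = c.0 + c.0 | —c→ q4
  q4 = 0 | ·
Partition-refinement fixed point:
  B0 = {p0, q0}
  B1 = {p2, p3, q2, q3}
  B2 = {p1, p4, q1, q4}
p0 ∈ B0, q0 ∈ B0 → same block

bisimilar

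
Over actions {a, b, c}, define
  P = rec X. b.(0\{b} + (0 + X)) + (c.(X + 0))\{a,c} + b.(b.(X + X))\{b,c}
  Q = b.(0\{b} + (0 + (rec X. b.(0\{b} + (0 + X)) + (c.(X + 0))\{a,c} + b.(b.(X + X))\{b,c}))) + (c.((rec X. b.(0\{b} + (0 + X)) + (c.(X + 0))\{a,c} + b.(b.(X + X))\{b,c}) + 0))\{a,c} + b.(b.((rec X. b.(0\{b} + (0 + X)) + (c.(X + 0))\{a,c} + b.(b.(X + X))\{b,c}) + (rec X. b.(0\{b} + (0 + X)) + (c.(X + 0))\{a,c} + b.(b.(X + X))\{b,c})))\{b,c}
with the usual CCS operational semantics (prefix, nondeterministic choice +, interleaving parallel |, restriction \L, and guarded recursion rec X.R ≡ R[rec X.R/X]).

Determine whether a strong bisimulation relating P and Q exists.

P's transition system — 3 states:
  s0 = rec X. b.(0\{b} + (0 + X)) + (c.(X + 0))\{a,c} + b.(b.(X + X))\{b,c} ⊢ --b--▸ s1, --b--▸ s2
  s1 = (b.((rec X. b.(0\{b} + (0 + X)) + (c.(X + 0))\{a,c} + b.(b.(X + X))\{b,c}) + (rec X. b.(0\{b} + (0 + X)) + (c.(X + 0))\{a,c} + b.(b.(X + X))\{b,c})))\{b,c} ⊢ ·
  s2 = 0\{b} + (0 + (rec X. b.(0\{b} + (0 + X)) + (c.(X + 0))\{a,c} + b.(b.(X + X))\{b,c})) ⊢ --b--▸ s1, --b--▸ s2
Q's transition system — 3 states:
  t0 = b.(0\{b} + (0 + (rec X. b.(0\{b} + (0 + X)) + (c.(X + 0))\{a,c} + b.(b.(X + X))\{b,c}))) + (c.((rec X. b.(0\{b} + (0 + X)) + (c.(X + 0))\{a,c} + b.(b.(X + X))\{b,c}) + 0))\{a,c} + b.(b.((rec X. b.(0\{b} + (0 + X)) + (c.(X + 0))\{a,c} + b.(b.(X + X))\{b,c}) + (rec X. b.(0\{b} + (0 + X)) + (c.(X + 0))\{a,c} + b.(b.(X + X))\{b,c})))\{b,c} ⊢ --b--▸ t1, --b--▸ t2
  t1 = (b.((rec X. b.(0\{b} + (0 + X)) + (c.(X + 0))\{a,c} + b.(b.(X + X))\{b,c}) + (rec X. b.(0\{b} + (0 + X)) + (c.(X + 0))\{a,c} + b.(b.(X + X))\{b,c})))\{b,c} ⊢ ·
  t2 = 0\{b} + (0 + (rec X. b.(0\{b} + (0 + X)) + (c.(X + 0))\{a,c} + b.(b.(X + X))\{b,c})) ⊢ --b--▸ t1, --b--▸ t2
Coarsest stable partition (strong bisimilarity classes):
  B0 = {s0, s2, t0, t2}
  B1 = {s1, t1}
s0 ∈ B0, t0 ∈ B0 → same block

P ~ Q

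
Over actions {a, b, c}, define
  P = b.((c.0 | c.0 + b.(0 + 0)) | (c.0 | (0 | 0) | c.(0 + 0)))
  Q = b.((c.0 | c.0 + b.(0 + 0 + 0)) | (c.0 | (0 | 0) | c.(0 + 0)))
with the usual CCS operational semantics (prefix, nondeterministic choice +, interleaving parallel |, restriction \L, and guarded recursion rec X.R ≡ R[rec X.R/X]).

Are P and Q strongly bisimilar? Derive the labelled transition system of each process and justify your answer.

Reachable graph of P (21 states):
  s0 = b.((c.0 | c.0 + b.(0 + 0)) | (c.0 | (0 | 0) | c.(0 + 0))) :: -b-> s1
  s1 = (c.0 | c.0 + b.(0 + 0)) | (c.0 | (0 | 0) | c.(0 + 0)) :: -b-> s2, -c-> s3, -c-> s4, -c-> s5, -c-> s6
  s2 = (0 + 0) | (c.0 | (0 | 0) | c.(0 + 0)) :: -c-> s7, -c-> s8
  s3 = (c.0 | c.0 + b.(0 + 0)) | (0 | (0 | 0) | c.(0 + 0)) :: -b-> s7, -c-> s10, -c-> s11, -c-> s9
  s4 = (c.0 | c.0 + b.(0 + 0)) | (c.0 | (0 | 0) | (0 + 0)) :: -b-> s8, -c-> s12, -c-> s13, -c-> s9
  s5 = 0 | c.0 | (c.0 | (0 | 0) | c.(0 + 0)) :: -c-> s10, -c-> s12, -c-> s14
  s6 = c.0 | 0 | (c.0 | (0 | 0) | c.(0 + 0)) :: -c-> s11, -c-> s13, -c-> s14
  s7 = (0 + 0) | (0 | (0 | 0) | c.(0 + 0)) :: -c-> s15
  s8 = (0 + 0) | (c.0 | (0 | 0) | (0 + 0)) :: -c-> s15
  s9 = (c.0 | c.0 + b.(0 + 0)) | (0 | (0 | 0) | (0 + 0)) :: -b-> s15, -c-> s16, -c-> s17
  s10 = 0 | c.0 | (0 | (0 | 0) | c.(0 + 0)) :: -c-> s16, -c-> s18
  s11 = c.0 | 0 | (0 | (0 | 0) | c.(0 + 0)) :: -c-> s17, -c-> s18
  s12 = 0 | c.0 | (c.0 | (0 | 0) | (0 + 0)) :: -c-> s16, -c-> s19
  s13 = c.0 | 0 | (c.0 | (0 | 0) | (0 + 0)) :: -c-> s17, -c-> s19
  s14 = 0 | 0 | (c.0 | (0 | 0) | c.(0 + 0)) :: -c-> s18, -c-> s19
  s15 = (0 + 0) | (0 | (0 | 0) | (0 + 0)) :: deadlocked
  s16 = 0 | c.0 | (0 | (0 | 0) | (0 + 0)) :: -c-> s20
  s17 = c.0 | 0 | (0 | (0 | 0) | (0 + 0)) :: -c-> s20
  s18 = 0 | 0 | (0 | (0 | 0) | c.(0 + 0)) :: -c-> s20
  s19 = 0 | 0 | (c.0 | (0 | 0) | (0 + 0)) :: -c-> s20
  s20 = 0 | 0 | (0 | (0 | 0) | (0 + 0)) :: deadlocked
Reachable graph of Q (21 states):
  t0 = b.((c.0 | c.0 + b.(0 + 0 + 0)) | (c.0 | (0 | 0) | c.(0 + 0))) :: -b-> t1
  t1 = (c.0 | c.0 + b.(0 + 0 + 0)) | (c.0 | (0 | 0) | c.(0 + 0)) :: -b-> t2, -c-> t3, -c-> t4, -c-> t5, -c-> t6
  t2 = (0 + 0 + 0) | (c.0 | (0 | 0) | c.(0 + 0)) :: -c-> t7, -c-> t8
  t3 = (c.0 | c.0 + b.(0 + 0 + 0)) | (0 | (0 | 0) | c.(0 + 0)) :: -b-> t7, -c-> t10, -c-> t11, -c-> t9
  t4 = (c.0 | c.0 + b.(0 + 0 + 0)) | (c.0 | (0 | 0) | (0 + 0)) :: -b-> t8, -c-> t12, -c-> t13, -c-> t9
  t5 = 0 | c.0 | (c.0 | (0 | 0) | c.(0 + 0)) :: -c-> t10, -c-> t12, -c-> t14
  t6 = c.0 | 0 | (c.0 | (0 | 0) | c.(0 + 0)) :: -c-> t11, -c-> t13, -c-> t14
  t7 = (0 + 0 + 0) | (0 | (0 | 0) | c.(0 + 0)) :: -c-> t15
  t8 = (0 + 0 + 0) | (c.0 | (0 | 0) | (0 + 0)) :: -c-> t15
  t9 = (c.0 | c.0 + b.(0 + 0 + 0)) | (0 | (0 | 0) | (0 + 0)) :: -b-> t15, -c-> t16, -c-> t17
  t10 = 0 | c.0 | (0 | (0 | 0) | c.(0 + 0)) :: -c-> t16, -c-> t18
  t11 = c.0 | 0 | (0 | (0 | 0) | c.(0 + 0)) :: -c-> t17, -c-> t18
  t12 = 0 | c.0 | (c.0 | (0 | 0) | (0 + 0)) :: -c-> t16, -c-> t19
  t13 = c.0 | 0 | (c.0 | (0 | 0) | (0 + 0)) :: -c-> t17, -c-> t19
  t14 = 0 | 0 | (c.0 | (0 | 0) | c.(0 + 0)) :: -c-> t18, -c-> t19
  t15 = (0 + 0 + 0) | (0 | (0 | 0) | (0 + 0)) :: deadlocked
  t16 = 0 | c.0 | (0 | (0 | 0) | (0 + 0)) :: -c-> t20
  t17 = c.0 | 0 | (0 | (0 | 0) | (0 + 0)) :: -c-> t20
  t18 = 0 | 0 | (0 | (0 | 0) | c.(0 + 0)) :: -c-> t20
  t19 = 0 | 0 | (c.0 | (0 | 0) | (0 + 0)) :: -c-> t20
  t20 = 0 | 0 | (0 | (0 | 0) | (0 + 0)) :: deadlocked
Coarsest stable partition (strong bisimilarity classes):
  B0 = {s0, t0}
  B1 = {s1, t1}
  B2 = {s3, s4, t3, t4}
  B3 = {s10, s11, s12, s13, s14, s2, t10, t11, t12, t13, t14, t2}
  B4 = {s16, s17, s18, s19, s7, s8, t16, t17, t18, t19, t7, t8}
  B5 = {s15, s20, t15, t20}
  B6 = {s9, t9}
  B7 = {s5, s6, t5, t6}
s0 ∈ B0, t0 ∈ B0 → same block

YES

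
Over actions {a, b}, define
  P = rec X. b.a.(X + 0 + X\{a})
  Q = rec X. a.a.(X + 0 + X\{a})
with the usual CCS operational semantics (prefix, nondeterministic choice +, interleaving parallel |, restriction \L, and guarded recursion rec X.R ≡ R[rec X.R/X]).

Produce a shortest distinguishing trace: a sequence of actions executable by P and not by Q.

b

LTS(P): 4 reachable states
  m0 = rec X. b.a.(X + 0 + X\{a}) has moves —b→ m1
  m1 = a.((rec X. b.a.(X + 0 + X\{a})) + 0 + (rec X. b.a.(X + 0 + X\{a}))\{a}) has moves —a→ m2
  m2 = (rec X. b.a.(X + 0 + X\{a})) + 0 + (rec X. b.a.(X + 0 + X\{a}))\{a} has moves —b→ m1, —b→ m3
  m3 = (a.((rec X. b.a.(X + 0 + X\{a})) + 0 + (rec X. b.a.(X + 0 + X\{a}))\{a}))\{a} has moves ∅
LTS(Q): 3 reachable states
  n0 = rec X. a.a.(X + 0 + X\{a}) has moves —a→ n1
  n1 = a.((rec X. a.a.(X + 0 + X\{a})) + 0 + (rec X. a.a.(X + 0 + X\{a}))\{a}) has moves —a→ n2
  n2 = (rec X. a.a.(X + 0 + X\{a})) + 0 + (rec X. a.a.(X + 0 + X\{a}))\{a} has moves —a→ n1
Executing b from P (initial set {m0}):
  [1] b ⇒ {m1}
  — P admits the full trace.
Executing b from Q (initial set {n0}):
  [1] b ⇒ no successor for Q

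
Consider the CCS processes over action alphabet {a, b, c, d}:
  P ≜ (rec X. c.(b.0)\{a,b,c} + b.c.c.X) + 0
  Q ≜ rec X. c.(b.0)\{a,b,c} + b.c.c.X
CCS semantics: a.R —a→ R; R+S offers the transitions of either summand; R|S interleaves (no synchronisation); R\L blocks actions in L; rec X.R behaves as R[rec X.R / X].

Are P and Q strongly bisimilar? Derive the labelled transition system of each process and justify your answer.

Reachable graph of P (5 states):
  s0 = (rec X. c.(b.0)\{a,b,c} + b.c.c.X) + 0 has moves ··b··> s1, ··c··> s2
  s1 = c.c.(rec X. c.(b.0)\{a,b,c} + b.c.c.X) has moves ··c··> s3
  s2 = (b.0)\{a,b,c} has moves ∅
  s3 = c.(rec X. c.(b.0)\{a,b,c} + b.c.c.X) has moves ··c··> s4
  s4 = rec X. c.(b.0)\{a,b,c} + b.c.c.X has moves ··b··> s1, ··c··> s2
Reachable graph of Q (4 states):
  t0 = rec X. c.(b.0)\{a,b,c} + b.c.c.X has moves ··b··> t1, ··c··> t2
  t1 = c.c.(rec X. c.(b.0)\{a,b,c} + b.c.c.X) has moves ··c··> t3
  t2 = (b.0)\{a,b,c} has moves ∅
  t3 = c.(rec X. c.(b.0)\{a,b,c} + b.c.c.X) has moves ··c··> t0
Bisimilarity quotient blocks:
  B0 = {s0, s4, t0}
  B1 = {s1, t1}
  B2 = {s3, t3}
  B3 = {s2, t2}
s0 ∈ B0, t0 ∈ B0 → same block

P ~ Q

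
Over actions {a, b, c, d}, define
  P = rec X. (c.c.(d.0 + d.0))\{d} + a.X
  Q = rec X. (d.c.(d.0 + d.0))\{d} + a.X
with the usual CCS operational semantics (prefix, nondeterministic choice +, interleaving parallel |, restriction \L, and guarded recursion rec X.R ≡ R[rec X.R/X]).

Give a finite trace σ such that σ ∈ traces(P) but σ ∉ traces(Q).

P's transition system — 3 states:
  m0 = rec X. (c.c.(d.0 + d.0))\{d} + a.X :: =a=> m0, =c=> m1
  m1 = (c.(d.0 + d.0))\{d} :: =c=> m2
  m2 = (d.0 + d.0)\{d} :: (no moves)
Q's transition system — 1 states:
  n0 = rec X. (d.c.(d.0 + d.0))\{d} + a.X :: =a=> n0
Trace ⟨c⟩ through P, begin at {m0}:
  after c @ step 1: {m1}
  ✓ P
Trace ⟨c⟩ through Q, begin at {n0}:
  after c @ step 1: ∅ (Q stuck)

c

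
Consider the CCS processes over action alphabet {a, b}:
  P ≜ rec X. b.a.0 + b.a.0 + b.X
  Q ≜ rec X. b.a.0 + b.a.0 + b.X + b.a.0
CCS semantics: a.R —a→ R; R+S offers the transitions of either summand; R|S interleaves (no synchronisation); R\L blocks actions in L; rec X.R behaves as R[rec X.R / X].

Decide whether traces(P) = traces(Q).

LTS(P): 3 reachable states
  p0 = rec X. b.a.0 + b.a.0 + b.X :: =b=> p0, =b=> p1
  p1 = a.0 :: =a=> p2
  p2 = 0 :: deadlocked
LTS(Q): 3 reachable states
  q0 = rec X. b.a.0 + b.a.0 + b.X + b.a.0 :: =b=> q0, =b=> q1
  q1 = a.0 :: =a=> q2
  q2 = 0 :: deadlocked
Partition-refinement fixed point:
  B0 = {p0, q0}
  B1 = {p1, q1}
  B2 = {p2, q2}
p0 ∈ B0, q0 ∈ B0 → same block
Bisimilar ⇒ trace-equivalent.

YES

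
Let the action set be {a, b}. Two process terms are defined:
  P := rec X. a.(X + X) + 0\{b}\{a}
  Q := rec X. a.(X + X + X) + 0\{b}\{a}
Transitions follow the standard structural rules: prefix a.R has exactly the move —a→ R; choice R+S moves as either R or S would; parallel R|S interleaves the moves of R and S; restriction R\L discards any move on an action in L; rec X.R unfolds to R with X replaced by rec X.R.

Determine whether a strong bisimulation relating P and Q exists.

LTS(P): 2 reachable states
  m0 = rec X. a.(X + X) + 0\{b}\{a} :: --a--▸ m1
  m1 = (rec X. a.(X + X) + 0\{b}\{a}) + (rec X. a.(X + X) + 0\{b}\{a}) :: --a--▸ m1
LTS(Q): 2 reachable states
  n0 = rec X. a.(X + X + X) + 0\{b}\{a} :: --a--▸ n1
  n1 = (rec X. a.(X + X + X) + 0\{b}\{a}) + (rec X. a.(X + X + X) + 0\{b}\{a}) + (rec X. a.(X + X + X) + 0\{b}\{a}) :: --a--▸ n1
Partition-refinement fixed point:
  B0 = {m0, m1, n0, n1}
m0 ∈ B0, n0 ∈ B0 → same block

YES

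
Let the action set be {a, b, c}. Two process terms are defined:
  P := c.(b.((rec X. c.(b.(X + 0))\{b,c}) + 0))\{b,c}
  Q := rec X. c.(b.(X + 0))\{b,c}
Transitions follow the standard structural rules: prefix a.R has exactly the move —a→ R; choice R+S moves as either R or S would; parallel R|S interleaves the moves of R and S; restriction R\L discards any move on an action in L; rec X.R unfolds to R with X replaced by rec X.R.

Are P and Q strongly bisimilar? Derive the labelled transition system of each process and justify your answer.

P ~ Q

LTS(P): 2 reachable states
  m0 = c.(b.((rec X. c.(b.(X + 0))\{b,c}) + 0))\{b,c} :: -c-> m1
  m1 = (b.((rec X. c.(b.(X + 0))\{b,c}) + 0))\{b,c} :: ∅
LTS(Q): 2 reachable states
  n0 = rec X. c.(b.(X + 0))\{b,c} :: -c-> n1
  n1 = (b.((rec X. c.(b.(X + 0))\{b,c}) + 0))\{b,c} :: ∅
Bisimilarity quotient blocks:
  B0 = {m0, n0}
  B1 = {m1, n1}
m0 ∈ B0, n0 ∈ B0 → same block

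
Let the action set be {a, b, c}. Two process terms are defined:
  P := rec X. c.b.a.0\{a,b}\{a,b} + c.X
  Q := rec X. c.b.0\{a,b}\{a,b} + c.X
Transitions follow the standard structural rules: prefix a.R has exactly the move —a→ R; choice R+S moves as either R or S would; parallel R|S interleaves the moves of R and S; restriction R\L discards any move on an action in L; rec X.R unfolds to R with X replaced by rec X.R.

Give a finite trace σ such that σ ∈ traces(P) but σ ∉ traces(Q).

cba

Reachable graph of P (4 states):
  s0 = rec X. c.b.a.0\{a,b}\{a,b} + c.X → --c--▸ s0, --c--▸ s1
  s1 = b.a.0\{a,b}\{a,b} → --b--▸ s2
  s2 = a.0\{a,b}\{a,b} → --a--▸ s3
  s3 = 0\{a,b}\{a,b} → deadlocked
Reachable graph of Q (3 states):
  t0 = rec X. c.b.0\{a,b}\{a,b} + c.X → --c--▸ t0, --c--▸ t1
  t1 = b.0\{a,b}\{a,b} → --b--▸ t2
  t2 = 0\{a,b}\{a,b} → deadlocked
Trace ⟨cba⟩ through P, begin at {s0}:
  after c @ step 1: {s0, s1}
  after b @ step 2: {s2}
  after a @ step 3: {s3}
  P completes σ.
Trace ⟨cba⟩ through Q, begin at {t0}:
  after c @ step 1: {t0, t1}
  after b @ step 2: {t2}
  after a @ step 3: no successor for Q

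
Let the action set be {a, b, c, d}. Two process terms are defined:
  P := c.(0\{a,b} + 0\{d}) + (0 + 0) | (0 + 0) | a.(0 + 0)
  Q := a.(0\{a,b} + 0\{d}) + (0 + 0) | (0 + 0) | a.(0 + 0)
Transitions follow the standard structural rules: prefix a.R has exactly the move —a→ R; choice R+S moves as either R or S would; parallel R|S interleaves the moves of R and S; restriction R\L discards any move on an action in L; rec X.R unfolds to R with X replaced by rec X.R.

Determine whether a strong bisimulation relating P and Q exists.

LTS(P): 3 reachable states
  u0 = c.(0\{a,b} + 0\{d}) + (0 + 0) | (0 + 0) | a.(0 + 0) ⊢ --a--▸ u1, --c--▸ u2
  u1 = (0 + 0) | (0 + 0) | (0 + 0) ⊢ (no moves)
  u2 = 0\{a,b} + 0\{d} ⊢ (no moves)
LTS(Q): 3 reachable states
  v0 = a.(0\{a,b} + 0\{d}) + (0 + 0) | (0 + 0) | a.(0 + 0) ⊢ --a--▸ v1, --a--▸ v2
  v1 = (0 + 0) | (0 + 0) | (0 + 0) ⊢ (no moves)
  v2 = 0\{a,b} + 0\{d} ⊢ (no moves)
Partition-refinement fixed point:
  B0 = {u0}
  B1 = {u1, u2, v1, v2}
  B2 = {v0}
u0 ∈ B0, v0 ∈ B2 → different blocks

not bisimilar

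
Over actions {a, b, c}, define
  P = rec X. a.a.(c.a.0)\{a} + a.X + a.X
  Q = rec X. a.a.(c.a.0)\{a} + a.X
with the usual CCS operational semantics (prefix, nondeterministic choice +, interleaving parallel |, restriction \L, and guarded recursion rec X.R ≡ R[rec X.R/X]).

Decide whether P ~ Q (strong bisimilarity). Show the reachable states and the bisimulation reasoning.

LTS(P): 4 reachable states
  p0 = rec X. a.a.(c.a.0)\{a} + a.X + a.X has moves -a-> p0, -a-> p1
  p1 = a.(c.a.0)\{a} has moves -a-> p2
  p2 = (c.a.0)\{a} has moves -c-> p3
  p3 = (a.0)\{a} has moves ·
LTS(Q): 4 reachable states
  q0 = rec X. a.a.(c.a.0)\{a} + a.X has moves -a-> q0, -a-> q1
  q1 = a.(c.a.0)\{a} has moves -a-> q2
  q2 = (c.a.0)\{a} has moves -c-> q3
  q3 = (a.0)\{a} has moves ·
Partition-refinement fixed point:
  B0 = {p0, q0}
  B1 = {p1, q1}
  B2 = {p2, q2}
  B3 = {p3, q3}
p0 ∈ B0, q0 ∈ B0 → same block

P ~ Q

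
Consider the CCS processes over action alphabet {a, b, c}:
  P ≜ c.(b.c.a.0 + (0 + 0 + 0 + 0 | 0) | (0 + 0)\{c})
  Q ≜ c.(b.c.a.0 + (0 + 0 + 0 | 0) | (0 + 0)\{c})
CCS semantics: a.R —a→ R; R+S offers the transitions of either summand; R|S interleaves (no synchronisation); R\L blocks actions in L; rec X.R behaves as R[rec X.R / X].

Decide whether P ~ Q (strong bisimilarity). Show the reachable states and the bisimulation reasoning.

P's transition system — 5 states:
  s0 = c.(b.c.a.0 + (0 + 0 + 0 + 0 | 0) | (0 + 0)\{c}) | --c--▸ s1
  s1 = b.c.a.0 + (0 + 0 + 0 + 0 | 0) | (0 + 0)\{c} | --b--▸ s2
  s2 = c.a.0 | --c--▸ s3
  s3 = a.0 | --a--▸ s4
  s4 = 0 | ∅
Q's transition system — 5 states:
  t0 = c.(b.c.a.0 + (0 + 0 + 0 | 0) | (0 + 0)\{c}) | --c--▸ t1
  t1 = b.c.a.0 + (0 + 0 + 0 | 0) | (0 + 0)\{c} | --b--▸ t2
  t2 = c.a.0 | --c--▸ t3
  t3 = a.0 | --a--▸ t4
  t4 = 0 | ∅
Bisimilarity quotient blocks:
  B0 = {s0, t0}
  B1 = {s1, t1}
  B2 = {s2, t2}
  B3 = {s3, t3}
  B4 = {s4, t4}
s0 ∈ B0, t0 ∈ B0 → same block

YES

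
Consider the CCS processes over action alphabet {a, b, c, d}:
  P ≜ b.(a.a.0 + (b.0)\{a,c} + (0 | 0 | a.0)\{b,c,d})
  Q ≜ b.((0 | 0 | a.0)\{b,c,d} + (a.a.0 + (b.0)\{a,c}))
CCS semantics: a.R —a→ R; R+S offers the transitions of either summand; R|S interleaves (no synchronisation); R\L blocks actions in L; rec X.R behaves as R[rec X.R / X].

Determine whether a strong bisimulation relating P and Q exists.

bisimilar

Reachable graph of P (6 states):
  u0 = b.(a.a.0 + (b.0)\{a,c} + (0 | 0 | a.0)\{b,c,d}) | --b--▸ u1
  u1 = a.a.0 + (b.0)\{a,c} + (0 | 0 | a.0)\{b,c,d} | --a--▸ u2, --a--▸ u3, --b--▸ u4
  u2 = (0 | 0 | 0)\{b,c,d} | ·
  u3 = a.0 | --a--▸ u5
  u4 = 0\{a,c} | ·
  u5 = 0 | ·
Reachable graph of Q (6 states):
  v0 = b.((0 | 0 | a.0)\{b,c,d} + (a.a.0 + (b.0)\{a,c})) | --b--▸ v1
  v1 = (0 | 0 | a.0)\{b,c,d} + (a.a.0 + (b.0)\{a,c}) | --a--▸ v2, --a--▸ v3, --b--▸ v4
  v2 = (0 | 0 | 0)\{b,c,d} | ·
  v3 = a.0 | --a--▸ v5
  v4 = 0\{a,c} | ·
  v5 = 0 | ·
Partition-refinement fixed point:
  B0 = {u0, v0}
  B1 = {u1, v1}
  B2 = {u2, u4, u5, v2, v4, v5}
  B3 = {u3, v3}
u0 ∈ B0, v0 ∈ B0 → same block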